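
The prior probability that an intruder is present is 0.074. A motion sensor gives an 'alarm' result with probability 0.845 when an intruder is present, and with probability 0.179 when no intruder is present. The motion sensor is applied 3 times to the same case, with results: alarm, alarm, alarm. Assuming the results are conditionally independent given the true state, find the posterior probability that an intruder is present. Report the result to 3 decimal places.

Let H be the event that an intruder is present; start with P(H) = 0.074. P('alarm'|H) = 0.845, P('alarm'|¬H) = 0.179.
Update on result 1 ('alarm'): P(H) ← 0.845·0.0740 / (0.845·0.0740 + 0.179·0.9260) = 0.062530/0.22828 = 0.2739.
Update on result 2 ('alarm'): P(H) ← 0.845·0.2739 / (0.845·0.2739 + 0.179·0.7261) = 0.23146/0.36143 = 0.6404.
Update on result 3 ('alarm'): P(H) ← 0.845·0.6404 / (0.845·0.6404 + 0.179·0.3596) = 0.54114/0.60551 = 0.8937.

Posterior P(H) ≈ 0.894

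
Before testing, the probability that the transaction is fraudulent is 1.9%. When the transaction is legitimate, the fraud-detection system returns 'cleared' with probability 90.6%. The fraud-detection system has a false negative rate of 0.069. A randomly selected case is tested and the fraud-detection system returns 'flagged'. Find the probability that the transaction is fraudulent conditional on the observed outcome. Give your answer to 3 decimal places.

Let H be the event that the transaction is fraudulent. P(H) = 0.019, so P(¬H) = 0.981. With E the 'flagged' result, P(E|H) = 0.931 and P(E|¬H) = 0.094.
P(E) = 0.931·0.019 + 0.094·0.981 = 0.017689 + 0.092214 = 0.10990.
By Bayes' theorem, P(H|E) = 0.017689 / 0.10990 = 0.161.

P(H | E) ≈ 0.161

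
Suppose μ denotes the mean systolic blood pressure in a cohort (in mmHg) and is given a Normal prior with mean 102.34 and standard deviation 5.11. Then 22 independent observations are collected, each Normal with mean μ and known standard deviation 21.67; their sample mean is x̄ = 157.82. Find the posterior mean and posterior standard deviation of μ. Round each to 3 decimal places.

With known σ, the Normal prior is conjugate. Weight on the data is w = (n/σ²)/(n/σ² + 1/τ₀²) = 0.0468495/(0.0468495+0.0382964) = 0.55023.
Posterior mean = w·x̄ + (1−w)·μ₀ = 0.55023·157.82 + 0.44977·102.34 = 132.867. Posterior variance = 1/(0.0468495+0.0382964) = 11.7445, so SD = 3.427.

Posterior mean ≈ 132.867; posterior SD ≈ 3.427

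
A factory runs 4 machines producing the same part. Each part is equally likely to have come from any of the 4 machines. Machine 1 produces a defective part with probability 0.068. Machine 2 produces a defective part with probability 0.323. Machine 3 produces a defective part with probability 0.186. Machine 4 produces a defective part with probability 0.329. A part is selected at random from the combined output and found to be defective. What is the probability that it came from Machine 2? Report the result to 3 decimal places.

Posterior probability ≈ 0.357

Tabulate prior·likelihood by source: [1] prior 0.25, lik 0.068, product 0.01700; [2] prior 0.25, lik 0.323, product 0.08075; [3] prior 0.25, lik 0.186, product 0.04650; [4] prior 0.25, lik 0.329, product 0.08225.
Normalizing constant = 0.22650; the posterior for Machine 2 is its product over the sum, 0.08075/0.22650 = 0.357.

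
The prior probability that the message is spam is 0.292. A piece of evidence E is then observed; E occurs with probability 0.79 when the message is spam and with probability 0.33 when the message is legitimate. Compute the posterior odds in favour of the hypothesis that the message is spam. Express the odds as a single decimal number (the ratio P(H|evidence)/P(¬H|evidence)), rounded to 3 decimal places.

Posterior odds ≈ 0.987

Prior odds = 0.292/(1−0.292) = 0.41243. In log-odds, ln(0.41243) = -0.88569.
Add log likelihood ratio: ln(2.3939) = 0.87294.
Posterior log-odds = -0.012750, so posterior odds = exp(-0.012750) = 0.98733.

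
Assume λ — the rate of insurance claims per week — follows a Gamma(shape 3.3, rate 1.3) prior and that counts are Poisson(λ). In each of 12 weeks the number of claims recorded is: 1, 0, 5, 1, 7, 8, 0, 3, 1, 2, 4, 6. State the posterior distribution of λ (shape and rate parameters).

Posterior: Gamma(shape=41.3, rate=13.3)

The Poisson likelihood adds the total count to the shape and the number of exposure periods to the rate. Here ∑xᵢ = 38 and n = 12, so shape 3.3→41.3 and rate 1.3→13.3.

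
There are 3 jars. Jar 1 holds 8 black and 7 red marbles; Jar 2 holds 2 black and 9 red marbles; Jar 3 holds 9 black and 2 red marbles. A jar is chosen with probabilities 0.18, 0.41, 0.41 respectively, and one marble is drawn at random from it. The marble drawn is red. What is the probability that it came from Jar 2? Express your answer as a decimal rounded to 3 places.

Tabulate prior·likelihood by source: [1] prior 0.18, lik 0.4667, product 0.08400; [2] prior 0.41, lik 0.8182, product 0.3355; [3] prior 0.41, lik 0.1818, product 0.07455.
Normalizing constant = 0.49400; the posterior for Jar 2 is its product over the sum, 0.3355/0.49400 = 0.679.

Posterior probability ≈ 0.679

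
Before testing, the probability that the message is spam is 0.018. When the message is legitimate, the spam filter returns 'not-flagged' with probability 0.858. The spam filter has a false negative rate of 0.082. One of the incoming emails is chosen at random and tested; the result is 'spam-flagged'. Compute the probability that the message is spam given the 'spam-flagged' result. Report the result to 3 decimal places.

P(H | E) ≈ 0.106

Write H for 'the message is spam'. Prior odds H:¬H = 0.018/0.982 = 0.018330. For the 'spam-flagged' outcome, the likelihood ratio is 0.918/0.142 = 6.4648.
Posterior odds = 0.018330 × 6.4648 = 0.11850, so P(H|E) = 0.11850/(1+0.11850) = 0.106.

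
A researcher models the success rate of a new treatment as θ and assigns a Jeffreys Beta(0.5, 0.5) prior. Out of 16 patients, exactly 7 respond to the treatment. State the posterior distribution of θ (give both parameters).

Observing 7 successes and 9 failures updates Beta(0.5, 0.5) by adding the success and failure counts to the two shape parameters: α = 0.5+7 = 7.5, β = 0.5+9 = 9.5.

Posterior: Beta(7.5, 9.5)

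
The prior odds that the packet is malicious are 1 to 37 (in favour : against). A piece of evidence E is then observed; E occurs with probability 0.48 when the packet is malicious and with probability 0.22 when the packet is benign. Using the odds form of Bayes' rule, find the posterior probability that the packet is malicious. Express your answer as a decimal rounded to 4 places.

Posterior probability ≈ 0.0557

Prior odds = 1/37 = 0.027027. In log-odds, ln(0.027027) = -3.6109.
Add log likelihood ratio: ln(2.1818) = 0.78016.
Posterior log-odds = -2.8308, so posterior odds = exp(-2.8308) = 0.058968. Converting, P(H|E) = 0.058968/1.0590 = 0.0557.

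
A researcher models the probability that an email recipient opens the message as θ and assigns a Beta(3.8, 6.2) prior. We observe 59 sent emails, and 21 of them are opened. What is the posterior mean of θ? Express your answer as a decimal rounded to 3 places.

Observing 21 successes and 38 failures updates Beta(3.8, 6.2) by adding the success and failure counts to the two shape parameters: α = 3.8+21 = 24.8, β = 6.2+38 = 44.2.
E[θ | data] = 24.8/(24.8+44.2) = 0.359.

Posterior mean ≈ 0.359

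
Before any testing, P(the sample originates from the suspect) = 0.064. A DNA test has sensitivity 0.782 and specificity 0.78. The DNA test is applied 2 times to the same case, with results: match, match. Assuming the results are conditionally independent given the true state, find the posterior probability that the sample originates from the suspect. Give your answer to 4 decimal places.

With H the event that the sample originates from the suspect, the joint likelihood of the observed sequence is P(data|H) = 0.782·0.782 = 0.61152 and P(data|¬H) = 0.22·0.22 = 0.048400.
Bayes: P(H|data) = 0.064·0.61152 / (0.064·0.61152 + 0.936·0.048400) = 0.039138/0.084440 = 0.4635.

Posterior P(H) ≈ 0.4635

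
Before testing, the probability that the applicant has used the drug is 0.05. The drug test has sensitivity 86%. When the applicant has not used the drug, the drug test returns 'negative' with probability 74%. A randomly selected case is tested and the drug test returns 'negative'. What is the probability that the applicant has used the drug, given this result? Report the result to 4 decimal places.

P(H | E) ≈ 0.0099

Let H be the event that the applicant has used the drug. P(H) = 0.05, so P(¬H) = 0.95. With E the 'negative' result, P(E|H) = 0.14 and P(E|¬H) = 0.74.
P(E) = 0.14·0.05 + 0.74·0.95 = 0.0070000 + 0.70300 = 0.71000.
By Bayes' theorem, P(H|E) = 0.0070000 / 0.71000 = 0.0099.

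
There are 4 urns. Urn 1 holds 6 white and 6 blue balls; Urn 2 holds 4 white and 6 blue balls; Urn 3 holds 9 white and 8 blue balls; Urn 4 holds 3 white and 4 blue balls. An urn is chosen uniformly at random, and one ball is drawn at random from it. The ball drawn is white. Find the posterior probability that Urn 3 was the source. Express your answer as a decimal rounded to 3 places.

Posterior probability ≈ 0.285

P(white|Urn 1) = 0.5; P(white|Urn 2) = 0.4; P(white|Urn 3) = 0.5294; P(white|Urn 4) = 0.4286.
Prior × likelihood for each source: 0.25·0.5=0.1250, 0.25·0.4=0.1000, 0.25·0.5294=0.1324, 0.25·0.4286=0.1071. Summing gives P(white) = 0.46450.
P(Urn 3 | white) = 0.1324 / 0.46450 = 0.285.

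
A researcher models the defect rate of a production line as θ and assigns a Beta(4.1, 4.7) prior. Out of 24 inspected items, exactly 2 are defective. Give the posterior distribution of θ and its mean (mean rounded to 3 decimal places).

Observing 2 successes and 22 failures updates Beta(4.1, 4.7) by adding the success and failure counts to the two shape parameters: α = 4.1+2 = 6.1, β = 4.7+22 = 26.7.
Posterior mean = α/(α+β) = 6.1/32.8 = 0.186.

Posterior: Beta(6.1, 26.7); mean ≈ 0.186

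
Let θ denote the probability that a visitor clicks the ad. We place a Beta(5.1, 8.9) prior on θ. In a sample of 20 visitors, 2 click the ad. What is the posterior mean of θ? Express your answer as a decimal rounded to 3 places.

Observing 2 successes and 18 failures updates Beta(5.1, 8.9) by adding the success and failure counts to the two shape parameters: α = 5.1+2 = 7.1, β = 8.9+18 = 26.9.
Posterior mean = α/(α+β) = 7.1/34 = 0.209.

Posterior mean ≈ 0.209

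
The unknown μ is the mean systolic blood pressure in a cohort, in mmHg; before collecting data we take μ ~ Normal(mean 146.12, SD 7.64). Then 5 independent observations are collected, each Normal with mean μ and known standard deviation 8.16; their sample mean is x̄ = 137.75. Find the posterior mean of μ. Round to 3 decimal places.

Posterior mean ≈ 139.305

Prior precision 1/τ₀² = 1/7.64² = 0.0171322; data precision n/σ² = 5/8.16² = 0.0750913.
Posterior precision = 0.0171322 + 0.0750913 = 0.0922235.
Posterior mean = (0.0171322·146.12 + 0.0750913·137.75) / 0.0922235 = 139.305.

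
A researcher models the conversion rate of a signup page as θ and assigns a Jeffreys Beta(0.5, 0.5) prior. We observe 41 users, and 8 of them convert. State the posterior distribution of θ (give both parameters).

Observing 8 successes and 33 failures updates Beta(0.5, 0.5) by adding the success and failure counts to the two shape parameters: α = 0.5+8 = 8.5, β = 0.5+33 = 33.5.

Posterior: Beta(8.5, 33.5)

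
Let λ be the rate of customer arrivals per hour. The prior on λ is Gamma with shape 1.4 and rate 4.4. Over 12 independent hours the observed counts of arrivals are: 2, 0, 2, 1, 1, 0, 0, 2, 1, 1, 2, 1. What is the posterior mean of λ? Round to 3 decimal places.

Posterior mean ≈ 0.878

The Poisson likelihood adds the total count to the shape and the number of exposure periods to the rate. Here ∑xᵢ = 13 and n = 12, so shape 1.4→14.4 and rate 4.4→16.4.
E[λ | data] = 14.4/16.4 = 0.878.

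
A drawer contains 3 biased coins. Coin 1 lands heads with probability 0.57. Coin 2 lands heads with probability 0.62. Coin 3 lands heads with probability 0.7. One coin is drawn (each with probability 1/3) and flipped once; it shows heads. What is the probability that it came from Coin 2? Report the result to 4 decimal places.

Posterior probability ≈ 0.3280

Tabulate prior·likelihood by source: [1] prior 0.333333, lik 0.57, product 0.1900; [2] prior 0.333333, lik 0.62, product 0.2067; [3] prior 0.333333, lik 0.7, product 0.2333.
Normalizing constant = 0.63000; the posterior for Coin 2 is its product over the sum, 0.2067/0.63000 = 0.3280.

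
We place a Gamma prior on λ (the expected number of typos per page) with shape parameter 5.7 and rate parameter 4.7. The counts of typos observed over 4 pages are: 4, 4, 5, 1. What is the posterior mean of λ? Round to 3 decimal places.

Posterior mean ≈ 2.264

Total count ∑xᵢ = 14 over n = 4 pages.
Gamma is conjugate to the Poisson likelihood: posterior is Gamma(shape = 5.7+14 = 19.7, rate = 4.7+4 = 8.7).
Posterior mean = shape/rate = 19.7/8.7 = 2.264.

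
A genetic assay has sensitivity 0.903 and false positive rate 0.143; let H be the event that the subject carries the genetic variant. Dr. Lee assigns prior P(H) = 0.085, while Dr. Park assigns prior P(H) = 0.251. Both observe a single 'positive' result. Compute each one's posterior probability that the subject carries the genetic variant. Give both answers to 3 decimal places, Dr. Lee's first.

Dr. Lee: 0.370; Dr. Park: 0.679

P('+'|H) = 0.903, P('+'|¬H) = 0.143.
Dr. Lee: numerator 0.903·0.085 = 0.076755; evidence = 0.076755+0.143·0.915 = 0.20760; posterior = 0.370.
Dr. Park: numerator 0.903·0.251 = 0.22665; evidence = 0.22665+0.143·0.749 = 0.33376; posterior = 0.679.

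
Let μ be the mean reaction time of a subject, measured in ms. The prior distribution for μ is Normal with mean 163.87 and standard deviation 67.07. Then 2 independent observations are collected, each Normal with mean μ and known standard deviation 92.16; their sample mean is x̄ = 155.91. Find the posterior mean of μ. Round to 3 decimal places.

Posterior mean ≈ 159.775

Prior precision 1/τ₀² = 1/67.07² = 0.00022230; data precision n/σ² = 2/92.16² = 0.00023548.
Posterior precision = 0.00022230 + 0.00023548 = 0.00045778.
Posterior mean = (0.00022230·163.87 + 0.00023548·155.91) / 0.00045778 = 159.775.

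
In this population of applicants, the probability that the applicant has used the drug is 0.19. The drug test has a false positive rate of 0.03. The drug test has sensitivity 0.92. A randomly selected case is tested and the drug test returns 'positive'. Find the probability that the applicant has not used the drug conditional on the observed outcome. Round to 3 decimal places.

P(¬H | E) ≈ 0.122

Write H for 'the applicant has used the drug'. Prior odds H:¬H = 0.19/0.81 = 0.23457. For the 'positive' outcome, the likelihood ratio is 0.92/0.03 = 30.667.
Posterior odds = 0.23457 × 30.667 = 7.1934, so P(H|E) = 7.1934/(1+7.1934) = 0.878. Then P(¬H|E) = 1 − 0.878 = 0.122.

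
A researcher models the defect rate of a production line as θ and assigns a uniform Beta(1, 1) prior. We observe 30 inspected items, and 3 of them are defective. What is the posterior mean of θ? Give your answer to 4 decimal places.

The binomial likelihood is conjugate to the Beta prior: with 3 successes and 27 failures, the posterior is Beta(1+3, 1+27) = Beta(4, 28).
Posterior mean = α/(α+β) = 4/32 = 0.1250.

Posterior mean ≈ 0.1250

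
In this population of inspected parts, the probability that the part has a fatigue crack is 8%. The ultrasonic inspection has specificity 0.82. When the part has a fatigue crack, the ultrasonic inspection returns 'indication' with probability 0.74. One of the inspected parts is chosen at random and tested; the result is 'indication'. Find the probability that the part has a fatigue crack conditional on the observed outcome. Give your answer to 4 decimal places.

Write H for 'the part has a fatigue crack'. Prior odds H:¬H = 0.08/0.92 = 0.086957. For the 'indication' outcome, the likelihood ratio is 0.74/0.18 = 4.1111.
Posterior odds = 0.086957 × 4.1111 = 0.35749, so P(H|E) = 0.35749/(1+0.35749) = 0.2633.

P(H | E) ≈ 0.2633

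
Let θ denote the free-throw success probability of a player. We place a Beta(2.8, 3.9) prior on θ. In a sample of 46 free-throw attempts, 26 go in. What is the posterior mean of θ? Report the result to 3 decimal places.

Posterior mean ≈ 0.546

The binomial likelihood is conjugate to the Beta prior: with 26 successes and 20 failures, the posterior is Beta(2.8+26, 3.9+20) = Beta(28.8, 23.9).
E[θ | data] = 28.8/(28.8+23.9) = 0.546.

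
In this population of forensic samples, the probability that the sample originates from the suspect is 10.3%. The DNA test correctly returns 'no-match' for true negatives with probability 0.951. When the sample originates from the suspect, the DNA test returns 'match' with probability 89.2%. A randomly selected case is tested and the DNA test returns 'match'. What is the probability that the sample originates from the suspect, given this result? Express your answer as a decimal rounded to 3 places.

Let H be the event that the sample originates from the suspect. P(H) = 0.103, so P(¬H) = 0.897. With E the 'match' result, P(E|H) = 0.892 and P(E|¬H) = 0.049.
P(E) = 0.892·0.103 + 0.049·0.897 = 0.091876 + 0.043953 = 0.13583.
By Bayes' theorem, P(H|E) = 0.091876 / 0.13583 = 0.676.

P(H | E) ≈ 0.676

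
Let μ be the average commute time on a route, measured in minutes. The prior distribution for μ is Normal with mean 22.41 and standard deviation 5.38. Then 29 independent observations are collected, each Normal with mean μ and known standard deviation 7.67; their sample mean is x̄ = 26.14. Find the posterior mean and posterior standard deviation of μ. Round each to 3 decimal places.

Posterior mean ≈ 25.896; posterior SD ≈ 1.377

Prior precision 1/τ₀² = 1/5.38² = 0.0345490; data precision n/σ² = 29/7.67² = 0.492955.
Posterior precision = 0.0345490 + 0.492955 = 0.527504, giving posterior SD = 1/√0.527504 = 1.377.
Posterior mean = (0.0345490·22.41 + 0.492955·26.14) / 0.527504 = 25.896.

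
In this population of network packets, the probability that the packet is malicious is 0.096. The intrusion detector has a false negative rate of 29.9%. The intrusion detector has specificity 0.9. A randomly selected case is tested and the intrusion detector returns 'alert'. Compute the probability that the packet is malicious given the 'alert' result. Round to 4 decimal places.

P(H | E) ≈ 0.4267

Write H for 'the packet is malicious'. Prior odds H:¬H = 0.096/0.904 = 0.10619. For the 'alert' outcome, the likelihood ratio is 0.701/0.1 = 7.0100.
Posterior odds = 0.10619 × 7.0100 = 0.74442, so P(H|E) = 0.74442/(1+0.74442) = 0.4267.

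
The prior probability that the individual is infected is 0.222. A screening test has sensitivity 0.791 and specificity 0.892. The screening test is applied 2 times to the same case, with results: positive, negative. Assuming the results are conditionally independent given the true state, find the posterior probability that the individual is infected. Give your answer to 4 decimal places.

Posterior P(H) ≈ 0.3287

Let H be the event that the individual is infected; start with P(H) = 0.222. P('positive'|H) = 0.791, P('positive'|¬H) = 0.108.
Update on result 1 ('positive'): P(H) ← 0.791·0.2220 / (0.791·0.2220 + 0.108·0.7780) = 0.17560/0.25963 = 0.6764.
Update on result 2 ('negative'): P(H) ← 0.209·0.6764 / (0.209·0.6764 + 0.892·0.3236) = 0.14136/0.43004 = 0.3287.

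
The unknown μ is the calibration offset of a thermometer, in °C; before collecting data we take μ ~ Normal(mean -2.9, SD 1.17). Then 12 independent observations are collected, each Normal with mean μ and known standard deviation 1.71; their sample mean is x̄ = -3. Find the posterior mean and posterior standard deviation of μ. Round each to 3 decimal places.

Posterior mean ≈ -2.985; posterior SD ≈ 0.455

Prior precision 1/τ₀² = 1/1.17² = 0.730514; data precision n/σ² = 12/1.71² = 4.10383.
Posterior precision = 0.730514 + 4.10383 = 4.83434, giving posterior SD = 1/√4.83434 = 0.455.
Posterior mean = (0.730514·-2.9 + 4.10383·-3) / 4.83434 = -2.985.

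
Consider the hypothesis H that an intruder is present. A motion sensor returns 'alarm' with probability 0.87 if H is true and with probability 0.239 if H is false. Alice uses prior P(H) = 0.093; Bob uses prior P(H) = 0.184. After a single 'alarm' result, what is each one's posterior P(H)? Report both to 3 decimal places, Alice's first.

Alice: 0.272; Bob: 0.451

P('+'|H) = 0.87, P('+'|¬H) = 0.239.
Alice: numerator 0.87·0.093 = 0.080910; evidence = 0.080910+0.239·0.907 = 0.29768; posterior = 0.272.
Bob: numerator 0.87·0.184 = 0.16008; evidence = 0.16008+0.239·0.816 = 0.35510; posterior = 0.451.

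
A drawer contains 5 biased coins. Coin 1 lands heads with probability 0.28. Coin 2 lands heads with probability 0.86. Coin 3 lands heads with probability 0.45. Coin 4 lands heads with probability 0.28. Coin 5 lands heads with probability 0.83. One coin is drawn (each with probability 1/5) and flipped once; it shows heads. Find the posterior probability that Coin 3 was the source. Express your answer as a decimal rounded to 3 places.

P(heads|C1) = 0.28; P(heads|C2) = 0.86; P(heads|C3) = 0.45; P(heads|C4) = 0.28; P(heads|C5) = 0.83.
Prior × likelihood for each source: 0.2·0.28=0.05600, 0.2·0.86=0.1720, 0.2·0.45=0.09000, 0.2·0.28=0.05600, 0.2·0.83=0.1660. Summing gives P(heads) = 0.54000.
P(Coin 3 | heads) = 0.09000 / 0.54000 = 0.167.

Posterior probability ≈ 0.167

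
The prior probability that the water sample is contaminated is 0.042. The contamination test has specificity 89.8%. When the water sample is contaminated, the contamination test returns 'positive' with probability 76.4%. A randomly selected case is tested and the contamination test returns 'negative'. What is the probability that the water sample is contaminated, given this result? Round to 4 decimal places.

P(H | E) ≈ 0.0114

Let H be the event that the water sample is contaminated. P(H) = 0.042, so P(¬H) = 0.958. With E the 'negative' result, P(E|H) = 0.236 and P(E|¬H) = 0.898.
P(E) = 0.236·0.042 + 0.898·0.958 = 0.0099120 + 0.86028 = 0.87020.
By Bayes' theorem, P(H|E) = 0.0099120 / 0.87020 = 0.0114.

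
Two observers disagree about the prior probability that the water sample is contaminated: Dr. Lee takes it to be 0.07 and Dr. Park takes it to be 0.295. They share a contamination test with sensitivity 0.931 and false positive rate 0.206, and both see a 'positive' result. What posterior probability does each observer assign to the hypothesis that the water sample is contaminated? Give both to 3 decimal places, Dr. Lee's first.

The likelihood ratio for a 'positive' result is 0.931/0.206 = 4.5194.
Dr. Lee: prior odds 0.07/0.93 = 0.075269; posterior odds 0.34017; posterior probability 0.254.
Dr. Park: prior odds 0.295/0.705 = 0.41844; posterior odds 1.8911; posterior probability 0.654.

Dr. Lee: 0.254; Dr. Park: 0.654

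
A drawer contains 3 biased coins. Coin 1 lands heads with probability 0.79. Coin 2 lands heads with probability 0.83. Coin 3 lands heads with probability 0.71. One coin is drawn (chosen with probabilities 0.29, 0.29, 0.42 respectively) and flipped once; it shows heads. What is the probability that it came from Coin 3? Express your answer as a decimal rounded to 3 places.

P(heads|C1) = 0.79; P(heads|C2) = 0.83; P(heads|C3) = 0.71.
Prior × likelihood for each source: 0.29·0.79=0.2291, 0.29·0.83=0.2407, 0.42·0.71=0.2982. Summing gives P(heads) = 0.76800.
P(Coin 3 | heads) = 0.2982 / 0.76800 = 0.388.

Posterior probability ≈ 0.388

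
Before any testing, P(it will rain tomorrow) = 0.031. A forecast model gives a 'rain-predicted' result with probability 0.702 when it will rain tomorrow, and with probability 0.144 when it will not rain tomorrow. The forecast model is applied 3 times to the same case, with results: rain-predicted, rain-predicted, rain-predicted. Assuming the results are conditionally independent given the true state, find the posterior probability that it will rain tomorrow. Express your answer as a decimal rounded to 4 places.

Let H be the event that it will rain tomorrow; start with P(H) = 0.031. P('rain-predicted'|H) = 0.702, P('rain-predicted'|¬H) = 0.144.
Update on result 1 ('rain-predicted'): P(H) ← 0.702·0.0310 / (0.702·0.0310 + 0.144·0.9690) = 0.021762/0.16130 = 0.1349.
Update on result 2 ('rain-predicted'): P(H) ← 0.702·0.1349 / (0.702·0.1349 + 0.144·0.8651) = 0.094712/0.21928 = 0.4319.
Update on result 3 ('rain-predicted'): P(H) ← 0.702·0.4319 / (0.702·0.4319 + 0.144·0.5681) = 0.30321/0.38501 = 0.7875.

Posterior P(H) ≈ 0.7875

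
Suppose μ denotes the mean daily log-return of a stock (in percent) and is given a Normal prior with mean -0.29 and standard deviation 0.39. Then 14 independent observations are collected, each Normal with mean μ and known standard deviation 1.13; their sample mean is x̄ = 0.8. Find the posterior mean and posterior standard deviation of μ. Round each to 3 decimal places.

Posterior mean ≈ 0.391; posterior SD ≈ 0.239

Prior precision 1/τ₀² = 1/0.39² = 6.57462; data precision n/σ² = 14/1.13² = 10.9641.
Posterior precision = 6.57462 + 10.9641 = 17.5387, giving posterior SD = 1/√17.5387 = 0.239.
Posterior mean = (6.57462·-0.29 + 10.9641·0.8) / 17.5387 = 0.391.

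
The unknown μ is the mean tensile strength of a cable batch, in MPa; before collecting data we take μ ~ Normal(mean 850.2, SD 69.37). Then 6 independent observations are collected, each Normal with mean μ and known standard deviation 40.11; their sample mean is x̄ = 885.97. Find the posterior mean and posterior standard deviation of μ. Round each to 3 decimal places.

Prior precision 1/τ₀² = 1/69.37² = 0.00020781; data precision n/σ² = 6/40.11² = 0.00372946.
Posterior precision = 0.00020781 + 0.00372946 = 0.00393727, giving posterior SD = 1/√0.00393727 = 15.937.
Posterior mean = (0.00020781·850.2 + 0.00372946·885.97) / 0.00393727 = 884.082.

Posterior mean ≈ 884.082; posterior SD ≈ 15.937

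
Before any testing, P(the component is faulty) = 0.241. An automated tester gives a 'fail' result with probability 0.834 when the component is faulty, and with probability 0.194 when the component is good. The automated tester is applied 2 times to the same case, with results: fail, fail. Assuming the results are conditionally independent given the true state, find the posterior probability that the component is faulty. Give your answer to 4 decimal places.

Posterior P(H) ≈ 0.8544

Let H be the event that the component is faulty; start with P(H) = 0.241. P('fail'|H) = 0.834, P('fail'|¬H) = 0.194.
Update on result 1 ('fail'): P(H) ← 0.834·0.2410 / (0.834·0.2410 + 0.194·0.7590) = 0.20099/0.34824 = 0.5772.
Update on result 2 ('fail'): P(H) ← 0.834·0.5772 / (0.834·0.5772 + 0.194·0.4228) = 0.48136/0.56339 = 0.8544.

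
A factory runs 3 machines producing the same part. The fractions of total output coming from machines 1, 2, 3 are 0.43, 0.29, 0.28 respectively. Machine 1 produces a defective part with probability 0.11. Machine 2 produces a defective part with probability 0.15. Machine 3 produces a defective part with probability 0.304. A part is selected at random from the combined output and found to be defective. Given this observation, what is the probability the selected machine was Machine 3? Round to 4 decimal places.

Posterior probability ≈ 0.4839

Tabulate prior·likelihood by source: [1] prior 0.43, lik 0.11, product 0.04730; [2] prior 0.29, lik 0.15, product 0.04350; [3] prior 0.28, lik 0.304, product 0.08512.
Normalizing constant = 0.17592; the posterior for Machine 3 is its product over the sum, 0.08512/0.17592 = 0.4839.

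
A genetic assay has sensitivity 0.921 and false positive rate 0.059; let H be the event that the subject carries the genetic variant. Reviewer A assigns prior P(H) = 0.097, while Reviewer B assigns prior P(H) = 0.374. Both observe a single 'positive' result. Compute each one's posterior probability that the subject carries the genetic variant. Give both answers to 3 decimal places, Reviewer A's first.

P('+'|H) = 0.921, P('+'|¬H) = 0.059.
Reviewer A: numerator 0.921·0.097 = 0.089337; evidence = 0.089337+0.059·0.903 = 0.14261; posterior = 0.626.
Reviewer B: numerator 0.921·0.374 = 0.34445; evidence = 0.34445+0.059·0.626 = 0.38139; posterior = 0.903.

Reviewer A: 0.626; Reviewer B: 0.903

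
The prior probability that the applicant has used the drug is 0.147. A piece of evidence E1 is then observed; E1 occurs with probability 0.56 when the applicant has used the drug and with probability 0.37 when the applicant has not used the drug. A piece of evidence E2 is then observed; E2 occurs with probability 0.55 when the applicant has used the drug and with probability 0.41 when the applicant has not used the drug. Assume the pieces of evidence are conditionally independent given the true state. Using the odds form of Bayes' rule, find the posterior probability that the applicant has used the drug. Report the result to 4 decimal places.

Prior odds = 0.147/(1−0.147) = 0.17233.
Likelihood ratio for E1 = 0.56/0.37 = 1.5135.
Likelihood ratio for E2 = 0.55/0.41 = 1.3415.
Posterior odds = prior odds × LR₁ × LR₂ = 0.34989.
Posterior probability = odds/(1+odds) = 0.34989/1.3499 = 0.2592.

Posterior probability ≈ 0.2592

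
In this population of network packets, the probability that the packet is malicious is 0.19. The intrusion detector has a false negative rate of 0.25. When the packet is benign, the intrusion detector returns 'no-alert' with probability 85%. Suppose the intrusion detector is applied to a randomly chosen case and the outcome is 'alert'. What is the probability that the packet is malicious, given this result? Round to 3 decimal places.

Let H be the event that the packet is malicious. P(H) = 0.19, so P(¬H) = 0.81. With E the 'alert' result, P(E|H) = 0.75 and P(E|¬H) = 0.15.
P(E) = 0.75·0.19 + 0.15·0.81 = 0.14250 + 0.12150 = 0.26400.
By Bayes' theorem, P(H|E) = 0.14250 / 0.26400 = 0.540.

P(H | E) ≈ 0.540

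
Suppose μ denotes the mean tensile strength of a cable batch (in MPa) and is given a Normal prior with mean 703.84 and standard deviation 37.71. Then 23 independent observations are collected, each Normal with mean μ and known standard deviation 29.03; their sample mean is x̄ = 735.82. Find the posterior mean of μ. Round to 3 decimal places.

With known σ, the Normal prior is conjugate. Weight on the data is w = (n/σ²)/(n/σ² + 1/τ₀²) = 0.0272919/(0.0272919+0.00070321) = 0.97488.
Posterior mean = w·x̄ + (1−w)·μ₀ = 0.97488·735.82 + 0.025119·703.84 = 735.017.

Posterior mean ≈ 735.017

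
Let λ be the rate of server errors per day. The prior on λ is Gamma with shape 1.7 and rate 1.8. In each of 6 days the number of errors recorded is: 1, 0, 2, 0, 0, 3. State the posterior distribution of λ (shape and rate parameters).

Posterior: Gamma(shape=7.7, rate=7.8)

Total count ∑xᵢ = 6 over n = 6 days.
Gamma is conjugate to the Poisson likelihood: posterior is Gamma(shape = 1.7+6 = 7.7, rate = 1.8+6 = 7.8).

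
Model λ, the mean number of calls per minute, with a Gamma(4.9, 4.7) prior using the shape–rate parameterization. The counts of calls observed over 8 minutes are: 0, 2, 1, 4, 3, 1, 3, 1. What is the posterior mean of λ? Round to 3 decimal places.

Total count ∑xᵢ = 15 over n = 8 minutes.
Gamma is conjugate to the Poisson likelihood: posterior is Gamma(shape = 4.9+15 = 19.9, rate = 4.7+8 = 12.7).
E[λ | data] = 19.9/12.7 = 1.567.

Posterior mean ≈ 1.567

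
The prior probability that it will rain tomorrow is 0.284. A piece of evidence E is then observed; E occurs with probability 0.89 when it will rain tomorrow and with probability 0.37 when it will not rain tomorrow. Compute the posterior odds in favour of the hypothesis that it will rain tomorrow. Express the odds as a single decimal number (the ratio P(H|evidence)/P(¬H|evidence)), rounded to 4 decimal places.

Posterior odds ≈ 0.9541

Prior odds = 0.284/(1−0.284) = 0.39665. In log-odds, ln(0.39665) = -0.92471.
Add log likelihood ratio: ln(2.4054) = 0.87772.
Posterior log-odds = -0.046987, so posterior odds = exp(-0.046987) = 0.95410.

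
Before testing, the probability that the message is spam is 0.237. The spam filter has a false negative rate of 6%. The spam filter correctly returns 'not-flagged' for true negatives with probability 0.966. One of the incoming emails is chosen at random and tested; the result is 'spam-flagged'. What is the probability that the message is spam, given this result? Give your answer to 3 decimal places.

P(H | E) ≈ 0.896

Let H be the event that the message is spam. P(H) = 0.237, so P(¬H) = 0.763. With E the 'spam-flagged' result, P(E|H) = 0.94 and P(E|¬H) = 0.034.
P(E) = 0.94·0.237 + 0.034·0.763 = 0.22278 + 0.025942 = 0.24872.
By Bayes' theorem, P(H|E) = 0.22278 / 0.24872 = 0.896.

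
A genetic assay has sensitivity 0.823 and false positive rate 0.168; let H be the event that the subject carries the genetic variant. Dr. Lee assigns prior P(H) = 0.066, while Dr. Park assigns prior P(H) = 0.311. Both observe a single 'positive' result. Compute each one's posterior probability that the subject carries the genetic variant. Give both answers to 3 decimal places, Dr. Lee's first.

Dr. Lee: 0.257; Dr. Park: 0.689

The likelihood ratio for a 'positive' result is 0.823/0.168 = 4.8988.
Dr. Lee: prior odds 0.066/0.934 = 0.070664; posterior odds 0.34617; posterior probability 0.257.
Dr. Park: prior odds 0.311/0.689 = 0.45138; posterior odds 2.2112; posterior probability 0.689.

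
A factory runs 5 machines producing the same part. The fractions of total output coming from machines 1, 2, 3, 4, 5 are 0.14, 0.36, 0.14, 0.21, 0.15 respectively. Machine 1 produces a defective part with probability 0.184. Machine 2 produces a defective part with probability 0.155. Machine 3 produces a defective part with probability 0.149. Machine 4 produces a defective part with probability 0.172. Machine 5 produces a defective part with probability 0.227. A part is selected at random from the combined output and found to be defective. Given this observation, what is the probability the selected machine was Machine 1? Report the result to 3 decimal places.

Posterior probability ≈ 0.149

Tabulate prior·likelihood by source: [1] prior 0.14, lik 0.184, product 0.02576; [2] prior 0.36, lik 0.155, product 0.05580; [3] prior 0.14, lik 0.149, product 0.02086; [4] prior 0.21, lik 0.172, product 0.03612; [5] prior 0.15, lik 0.227, product 0.03405.
Normalizing constant = 0.17259; the posterior for Machine 1 is its product over the sum, 0.02576/0.17259 = 0.149.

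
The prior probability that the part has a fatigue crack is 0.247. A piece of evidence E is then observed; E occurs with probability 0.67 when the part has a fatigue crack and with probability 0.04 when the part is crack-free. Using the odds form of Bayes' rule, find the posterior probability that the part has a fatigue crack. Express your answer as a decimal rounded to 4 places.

Prior odds = 0.247/(1−0.247) = 0.32802.
Likelihood ratio for E = 0.67/0.04 = 16.750.
Posterior odds = prior odds × LR = 5.4944.
Posterior probability = odds/(1+odds) = 5.4944/6.4944 = 0.8460.

Posterior probability ≈ 0.8460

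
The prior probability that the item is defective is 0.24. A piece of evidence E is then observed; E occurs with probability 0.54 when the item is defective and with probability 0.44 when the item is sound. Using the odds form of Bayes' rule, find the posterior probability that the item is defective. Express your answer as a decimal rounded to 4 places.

Prior odds = 0.24/(1−0.24) = 0.31579.
Likelihood ratio for E = 0.54/0.44 = 1.2273.
Posterior odds = prior odds × LR = 0.38756.
Posterior probability = odds/(1+odds) = 0.38756/1.3876 = 0.2793.

Posterior probability ≈ 0.2793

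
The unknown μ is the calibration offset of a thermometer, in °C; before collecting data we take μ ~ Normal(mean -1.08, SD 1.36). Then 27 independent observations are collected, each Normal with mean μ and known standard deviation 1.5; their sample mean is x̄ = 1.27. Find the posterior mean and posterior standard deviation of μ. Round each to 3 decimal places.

Prior precision 1/τ₀² = 1/1.36² = 0.540657; data precision n/σ² = 27/1.5² = 12.0000.
Posterior precision = 0.540657 + 12.0000 = 12.5407, giving posterior SD = 1/√12.5407 = 0.282.
Posterior mean = (0.540657·-1.08 + 12.0000·1.27) / 12.5407 = 1.169.

Posterior mean ≈ 1.169; posterior SD ≈ 0.282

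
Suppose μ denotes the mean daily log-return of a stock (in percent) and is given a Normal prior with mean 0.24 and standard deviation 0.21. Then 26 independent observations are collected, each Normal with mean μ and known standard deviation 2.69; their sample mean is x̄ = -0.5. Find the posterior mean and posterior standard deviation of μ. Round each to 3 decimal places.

Posterior mean ≈ 0.139; posterior SD ≈ 0.195

With known σ, the Normal prior is conjugate. Weight on the data is w = (n/σ²)/(n/σ² + 1/τ₀²) = 3.59310/(3.59310+22.6757) = 0.13678.
Posterior mean = w·x̄ + (1−w)·μ₀ = 0.13678·-0.5 + 0.86322·0.24 = 0.139. Posterior variance = 1/(3.59310+22.6757) = 0.0380679, so SD = 0.195.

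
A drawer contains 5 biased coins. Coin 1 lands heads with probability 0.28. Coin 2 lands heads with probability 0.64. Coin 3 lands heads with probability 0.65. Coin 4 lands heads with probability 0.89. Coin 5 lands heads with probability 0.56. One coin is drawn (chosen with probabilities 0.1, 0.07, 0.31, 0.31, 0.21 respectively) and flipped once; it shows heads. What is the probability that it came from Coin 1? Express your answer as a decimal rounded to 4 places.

Posterior probability ≈ 0.0419

P(heads|C1) = 0.28; P(heads|C2) = 0.64; P(heads|C3) = 0.65; P(heads|C4) = 0.89; P(heads|C5) = 0.56.
Prior × likelihood for each source: 0.1·0.28=0.02800, 0.07·0.64=0.04480, 0.31·0.65=0.2015, 0.31·0.89=0.2759, 0.21·0.56=0.1176. Summing gives P(heads) = 0.66780.
P(Coin 1 | heads) = 0.02800 / 0.66780 = 0.0419.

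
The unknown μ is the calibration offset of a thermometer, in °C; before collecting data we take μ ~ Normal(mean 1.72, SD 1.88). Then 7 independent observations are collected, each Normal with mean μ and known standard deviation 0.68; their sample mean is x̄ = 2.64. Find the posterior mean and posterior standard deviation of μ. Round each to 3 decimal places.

With known σ, the Normal prior is conjugate. Weight on the data is w = (n/σ²)/(n/σ² + 1/τ₀²) = 15.1384/(15.1384+0.282933) = 0.98165.
Posterior mean = w·x̄ + (1−w)·μ₀ = 0.98165·2.64 + 0.018347·1.72 = 2.623. Posterior variance = 1/(15.1384+0.282933) = 0.0648452, so SD = 0.255.

Posterior mean ≈ 2.623; posterior SD ≈ 0.255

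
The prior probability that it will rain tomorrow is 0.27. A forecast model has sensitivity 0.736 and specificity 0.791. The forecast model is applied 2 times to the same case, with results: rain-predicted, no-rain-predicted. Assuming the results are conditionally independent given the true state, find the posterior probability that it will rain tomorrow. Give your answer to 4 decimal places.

With H the event that it will rain tomorrow, the joint likelihood of the observed sequence is P(data|H) = 0.736·0.264 = 0.19430 and P(data|¬H) = 0.209·0.791 = 0.16532.
Bayes: P(H|data) = 0.27·0.19430 / (0.27·0.19430 + 0.73·0.16532) = 0.052462/0.17314 = 0.3030.

Posterior P(H) ≈ 0.3030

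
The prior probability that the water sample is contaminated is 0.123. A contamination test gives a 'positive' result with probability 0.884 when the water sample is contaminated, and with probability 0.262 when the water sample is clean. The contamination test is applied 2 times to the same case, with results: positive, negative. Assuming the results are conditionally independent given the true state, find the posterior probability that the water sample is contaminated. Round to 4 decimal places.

Posterior P(H) ≈ 0.0692

Let H be the event that the water sample is contaminated; start with P(H) = 0.123. P('positive'|H) = 0.884, P('positive'|¬H) = 0.262.
Update on result 1 ('positive'): P(H) ← 0.884·0.1230 / (0.884·0.1230 + 0.262·0.8770) = 0.10873/0.33851 = 0.3212.
Update on result 2 ('negative'): P(H) ← 0.116·0.3212 / (0.116·0.3212 + 0.738·0.6788) = 0.037261/0.53821 = 0.0692.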